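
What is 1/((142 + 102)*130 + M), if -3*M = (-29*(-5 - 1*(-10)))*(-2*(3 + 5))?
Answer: 3/92840 ≈ 3.2314e-5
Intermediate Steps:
M = -2320/3 (M = -(-29*(-5 - 1*(-10)))*(-2*(3 + 5))/3 = -(-29*(-5 + 10))*(-2*8)/3 = -(-29*5)*(-16)/3 = -(-145)*(-16)/3 = -1/3*2320 = -2320/3 ≈ -773.33)
1/((142 + 102)*130 + M) = 1/((142 + 102)*130 - 2320/3) = 1/(244*130 - 2320/3) = 1/(31720 - 2320/3) = 1/(92840/3) = 3/92840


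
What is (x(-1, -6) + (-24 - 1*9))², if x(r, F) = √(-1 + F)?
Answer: (33 - I*√7)² ≈ 1082.0 - 174.62*I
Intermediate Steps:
(x(-1, -6) + (-24 - 1*9))² = (√(-1 - 6) + (-24 - 1*9))² = (√(-7) + (-24 - 9))² = (I*√7 - 33)² = (-33 + I*√7)²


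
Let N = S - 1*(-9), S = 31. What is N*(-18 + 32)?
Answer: 560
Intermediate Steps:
N = 40 (N = 31 - 1*(-9) = 31 + 9 = 40)
N*(-18 + 32) = 40*(-18 + 32) = 40*14 = 560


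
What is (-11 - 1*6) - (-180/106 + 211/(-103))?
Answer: -72350/5459 ≈ -13.253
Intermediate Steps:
(-11 - 1*6) - (-180/106 + 211/(-103)) = (-11 - 6) - (-180*1/106 + 211*(-1/103)) = -17 - (-90/53 - 211/103) = -17 - 1*(-20453/5459) = -17 + 20453/5459 = -72350/5459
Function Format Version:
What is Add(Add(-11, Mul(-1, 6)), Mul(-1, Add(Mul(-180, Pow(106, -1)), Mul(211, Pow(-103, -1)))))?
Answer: Rational(-72350, 5459) ≈ -13.253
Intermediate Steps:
Add(Add(-11, Mul(-1, 6)), Mul(-1, Add(Mul(-180, Pow(106, -1)), Mul(211, Pow(-103, -1))))) = Add(Add(-11, -6), Mul(-1, Add(Mul(-180, Rational(1, 106)), Mul(211, Rational(-1, 103))))) = Add(-17, Mul(-1, Add(Rational(-90, 53), Rational(-211, 103)))) = Add(-17, Mul(-1, Rational(-20453, 5459))) = Add(-17, Rational(20453, 5459)) = Rational(-72350, 5459)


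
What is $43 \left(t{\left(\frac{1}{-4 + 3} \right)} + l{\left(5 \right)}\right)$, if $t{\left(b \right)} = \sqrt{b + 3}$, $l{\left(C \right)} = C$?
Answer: $215 + 43 \sqrt{2} \approx 275.81$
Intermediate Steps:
$t{\left(b \right)} = \sqrt{3 + b}$
$43 \left(t{\left(\frac{1}{-4 + 3} \right)} + l{\left(5 \right)}\right) = 43 \left(\sqrt{3 + \frac{1}{-4 + 3}} + 5\right) = 43 \left(\sqrt{3 + \frac{1}{-1}} + 5\right) = 43 \left(\sqrt{3 - 1} + 5\right) = 43 \left(\sqrt{2} + 5\right) = 43 \left(5 + \sqrt{2}\right) = 215 + 43 \sqrt{2}$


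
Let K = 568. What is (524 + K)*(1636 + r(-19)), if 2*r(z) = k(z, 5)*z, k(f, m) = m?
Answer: 1734642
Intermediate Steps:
r(z) = 5*z/2 (r(z) = (5*z)/2 = 5*z/2)
(524 + K)*(1636 + r(-19)) = (524 + 568)*(1636 + (5/2)*(-19)) = 1092*(1636 - 95/2) = 1092*(3177/2) = 1734642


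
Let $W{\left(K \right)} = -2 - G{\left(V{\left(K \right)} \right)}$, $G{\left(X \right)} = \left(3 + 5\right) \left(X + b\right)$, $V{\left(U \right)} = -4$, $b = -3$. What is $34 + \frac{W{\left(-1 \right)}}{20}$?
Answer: $\frac{367}{10} \approx 36.7$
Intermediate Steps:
$G{\left(X \right)} = -24 + 8 X$ ($G{\left(X \right)} = \left(3 + 5\right) \left(X - 3\right) = 8 \left(-3 + X\right) = -24 + 8 X$)
$W{\left(K \right)} = 54$ ($W{\left(K \right)} = -2 - \left(-24 + 8 \left(-4\right)\right) = -2 - \left(-24 - 32\right) = -2 - -56 = -2 + 56 = 54$)
$34 + \frac{W{\left(-1 \right)}}{20} = 34 + \frac{54}{20} = 34 + 54 \cdot \frac{1}{20} = 34 + \frac{27}{10} = \frac{367}{10}$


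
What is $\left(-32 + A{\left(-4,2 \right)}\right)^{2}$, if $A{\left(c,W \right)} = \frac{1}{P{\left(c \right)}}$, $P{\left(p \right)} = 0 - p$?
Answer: $\frac{16129}{16} \approx 1008.1$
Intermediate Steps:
$P{\left(p \right)} = - p$
$A{\left(c,W \right)} = - \frac{1}{c}$ ($A{\left(c,W \right)} = \frac{1}{\left(-1\right) c} = - \frac{1}{c}$)
$\left(-32 + A{\left(-4,2 \right)}\right)^{2} = \left(-32 - \frac{1}{-4}\right)^{2} = \left(-32 - - \frac{1}{4}\right)^{2} = \left(-32 + \frac{1}{4}\right)^{2} = \left(- \frac{127}{4}\right)^{2} = \frac{16129}{16}$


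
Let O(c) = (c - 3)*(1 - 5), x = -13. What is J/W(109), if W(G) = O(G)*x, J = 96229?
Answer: 96229/5512 ≈ 17.458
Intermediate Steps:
O(c) = 12 - 4*c (O(c) = (-3 + c)*(-4) = 12 - 4*c)
W(G) = -156 + 52*G (W(G) = (12 - 4*G)*(-13) = -156 + 52*G)
J/W(109) = 96229/(-156 + 52*109) = 96229/(-156 + 5668) = 96229/5512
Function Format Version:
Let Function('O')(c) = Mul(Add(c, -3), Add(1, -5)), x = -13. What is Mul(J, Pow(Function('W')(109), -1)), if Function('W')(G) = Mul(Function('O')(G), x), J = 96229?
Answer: Rational(96229, 5512) ≈ 17.458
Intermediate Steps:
Function('O')(c) = Add(12, Mul(-4, c)) (Function('O')(c) = Mul(Add(-3, c), -4) = Add(12, Mul(-4, c)))
Function('W')(G) = Add(-156, Mul(52, G)) (Function('W')(G) = Mul(Add(12, Mul(-4, G)), -13) = Add(-156, Mul(52, G)))
Mul(J, Pow(Function('W')(109), -1)) = Mul(96229, Pow(Add(-156, Mul(52, 109)), -1)) = Mul(96229, Pow(Add(-156, 5668), -1)) = Mul(96229, Pow(5512, -1)) = Mul(96229, Rational(1, 5512)) = Rational(96229, 5512)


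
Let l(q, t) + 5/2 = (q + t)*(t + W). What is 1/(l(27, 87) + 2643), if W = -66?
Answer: 2/10069 ≈ 0.00019863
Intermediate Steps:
l(q, t) = -5/2 + (-66 + t)*(q + t) (l(q, t) = -5/2 + (q + t)*(t - 66) = -5/2 + (q + t)*(-66 + t) = -5/2 + (-66 + t)*(q + t))
1/(l(27, 87) + 2643) = 1/((-5/2 + 87² - 66*27 - 66*87 + 27*87) + 2643) = 1/((-5/2 + 7569 - 1782 - 5742 + 2349) + 2643) = 1/(4783/2 + 2643) = 1/(10069/2) = 2/10069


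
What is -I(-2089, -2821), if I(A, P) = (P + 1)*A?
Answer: -5890980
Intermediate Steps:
I(A, P) = A*(1 + P) (I(A, P) = (1 + P)*A = A*(1 + P))
-I(-2089, -2821) = -(-2089)*(1 - 2821) = -(-2089)*(-2820) = -1*5890980 = -5890980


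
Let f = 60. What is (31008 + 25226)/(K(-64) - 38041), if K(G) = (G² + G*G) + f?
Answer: -56234/29789 ≈ -1.8877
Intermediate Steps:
K(G) = 60 + 2*G² (K(G) = (G² + G*G) + 60 = (G² + G²) + 60 = 2*G² + 60 = 60 + 2*G²)
(31008 + 25226)/(K(-64) - 38041) = (31008 + 25226)/((60 + 2*(-64)²) - 38041) = 56234/((60 + 2*4096) - 38041) = 56234/((60 + 8192) - 38041) = 56234/(8252 - 38041) = 56234/(-29789) = 56234*(-1/29789) = -56234/29789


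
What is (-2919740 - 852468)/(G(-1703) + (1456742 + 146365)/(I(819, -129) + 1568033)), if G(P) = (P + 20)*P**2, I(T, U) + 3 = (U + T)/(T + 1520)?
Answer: 1257730572134080/1627441542217315377 ≈ 0.00077283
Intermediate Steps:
I(T, U) = -3 + (T + U)/(1520 + T) (I(T, U) = -3 + (U + T)/(T + 1520) = -3 + (T + U)/(1520 + T))
G(P) = P**2*(20 + P) (G(P) = (20 + P)*P**2 = P**2*(20 + P))
(-2919740 - 852468)/(G(-1703) + (1456742 + 146365)/(I(819, -129) + 1568033)) = (-2919740 - 852468)/((-1703)**2*(20 - 1703) + (1456742 + 146365)/((-4560 - 129 - 2*819)/(1520 + 819) + 1568033)) = -3772208/(2900209*(-1683) + 1603107/((-4560 - 129 - 1638)/2339 + 1568033)) = -3772208/(-4881051747 + 1603107/((1/2339)*(-6327) + 1568033)) = -3772208/(-4881051747 + 1603107/(-6327/2339 + 1568033)) = -3772208/(-4881051747 + 1603107/(3667622860/2339)) = -3772208/(-4881051747 + 1603107*(2339/3667622860)) = -3772208/(-4881051747 + 340878843/333420260) = -3772208/(-1627441542217315377/333420260) = -3772208*(-333420260/1627441542217315377) = 1257730572134080/1627441542217315377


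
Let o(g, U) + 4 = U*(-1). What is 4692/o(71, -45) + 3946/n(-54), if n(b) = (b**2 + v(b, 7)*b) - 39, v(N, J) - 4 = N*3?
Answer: 53692814/467769 ≈ 114.78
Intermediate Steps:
v(N, J) = 4 + 3*N (v(N, J) = 4 + N*3 = 4 + 3*N)
o(g, U) = -4 - U (o(g, U) = -4 + U*(-1) = -4 - U)
n(b) = -39 + b**2 + b*(4 + 3*b) (n(b) = (b**2 + (4 + 3*b)*b) - 39 = (b**2 + b*(4 + 3*b)) - 39 = -39 + b**2 + b*(4 + 3*b))
4692/o(71, -45) + 3946/n(-54) = 4692/(-4 - 1*(-45)) + 3946/(-39 + 4*(-54) + 4*(-54)**2) = 4692/(-4 + 45) + 3946/(-39 - 216 + 4*2916) = 4692/41 + 3946/(-39 - 216 + 11664) = 4692*(1/41) + 3946/11409 = 4692/41 + 3946*(1/11409) = 4692/41 + 3946/11409 = 53692814/467769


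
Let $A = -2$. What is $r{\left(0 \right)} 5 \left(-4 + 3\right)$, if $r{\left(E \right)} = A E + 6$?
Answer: $-30$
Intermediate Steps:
$r{\left(E \right)} = 6 - 2 E$ ($r{\left(E \right)} = - 2 E + 6 = 6 - 2 E$)
$r{\left(0 \right)} 5 \left(-4 + 3\right) = \left(6 - 0\right) 5 \left(-4 + 3\right) = \left(6 + 0\right) 5 \left(-1\right) = 6 \cdot 5 \left(-1\right) = 30 \left(-1\right) = -30$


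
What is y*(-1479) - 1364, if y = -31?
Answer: 44485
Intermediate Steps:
y*(-1479) - 1364 = -31*(-1479) - 1364 = 45849 - 1364 = 44485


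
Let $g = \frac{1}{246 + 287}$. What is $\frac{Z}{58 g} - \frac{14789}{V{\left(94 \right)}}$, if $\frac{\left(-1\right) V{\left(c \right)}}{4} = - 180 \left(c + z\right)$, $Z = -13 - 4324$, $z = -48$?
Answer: $- \frac{1664385767}{41760} \approx -39856.0$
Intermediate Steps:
$Z = -4337$ ($Z = -13 - 4324 = -4337$)
$V{\left(c \right)} = -34560 + 720 c$ ($V{\left(c \right)} = - 4 \left(- 180 \left(c - 48\right)\right) = - 4 \left(- 180 \left(-48 + c\right)\right) = - 4 \left(8640 - 180 c\right) = -34560 + 720 c$)
$g = \frac{1}{533} \approx 0.0018762$
$\frac{Z}{58 g} - \frac{14789}{V{\left(94 \right)}} = - \frac{4337}{58 \cdot \frac{1}{533}} - \frac{14789}{-34560 + 720 \cdot 94} = - \frac{4337}{\frac{58}{533}} - \frac{14789}{-34560 + 67680} = \left(-4337\right) \frac{533}{58} - \frac{14789}{33120} = - \frac{2311621}{58} - \frac{643}{1440} = - \frac{1664385767}{41760}$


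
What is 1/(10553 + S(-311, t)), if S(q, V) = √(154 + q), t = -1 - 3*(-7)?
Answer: 10553/111365966 - I*√157/111365966 ≈ 9.476e-5 - 1.1251e-7*I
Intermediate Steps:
t = 20 (t = -1 + 21 = 20)
1/(10553 + S(-311, t)) = 1/(10553 + √(154 - 311)) = 1/(10553 + √(-157)) = 1/(10553 + I*√157)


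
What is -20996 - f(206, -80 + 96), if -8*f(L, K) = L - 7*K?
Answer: -83937/4 ≈ -20984.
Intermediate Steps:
f(L, K) = -L/8 + 7*K/8 (f(L, K) = -(L - 7*K)/8 = -L/8 + 7*K/8)
-20996 - f(206, -80 + 96) = -20996 - (-1/8*206 + 7*(-80 + 96)/8) = -20996 - (-103/4 + (7/8)*16) = -20996 - (-103/4 + 14) = -20996 - 1*(-47/4) = -20996 + 47/4 = -83937/4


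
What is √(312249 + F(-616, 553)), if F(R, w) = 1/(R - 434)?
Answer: √13770180858/210 ≈ 558.79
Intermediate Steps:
F(R, w) = 1/(-434 + R)
√(312249 + F(-616, 553)) = √(312249 + 1/(-434 - 616)) = √(312249 + 1/(-1050)) = √(312249 - 1/1050) = √(327861449/1050) = √13770180858/210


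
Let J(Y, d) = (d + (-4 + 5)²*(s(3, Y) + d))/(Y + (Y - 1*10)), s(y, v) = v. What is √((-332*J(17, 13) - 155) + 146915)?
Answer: √5261946/6 ≈ 382.32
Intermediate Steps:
J(Y, d) = (Y + 2*d)/(-10 + 2*Y) (J(Y, d) = (d + (-4 + 5)²*(Y + d))/(Y + (Y - 1*10)) = (d + 1²*(Y + d))/(Y + (Y - 10)) = (d + 1*(Y + d))/(Y + (-10 + Y)) = (d + (Y + d))/(-10 + 2*Y) = (Y + 2*d)/(-10 + 2*Y))
√((-332*J(17, 13) - 155) + 146915) = √((-332*(13 + (½)*17)/(-5 + 17) - 155) + 146915) = √((-332*(13 + 17/2)/12 - 155) + 146915) = √((-83*43/(3*2) - 155) + 146915) = √((-332*43/24 - 155) + 146915) = √((-3569/6 - 155) + 146915) = √(-4499/6 + 146915) = √(876991/6) = √5261946/6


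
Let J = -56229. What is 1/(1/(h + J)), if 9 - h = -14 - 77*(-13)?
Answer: -57207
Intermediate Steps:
h = -978 (h = 9 - (-14 - 77*(-13)) = 9 - (-14 + 1001) = 9 - 1*987 = 9 - 987 = -978)
1/(1/(h + J)) = 1/(1/(-978 - 56229)) = 1/(1/(-57207)) = 1/(-1/57207) = -57207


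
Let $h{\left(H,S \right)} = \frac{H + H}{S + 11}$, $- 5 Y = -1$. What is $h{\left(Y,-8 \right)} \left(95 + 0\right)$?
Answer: $\frac{38}{3} \approx 12.667$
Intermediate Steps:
$Y = \frac{1}{5}$ ($Y = \left(- \frac{1}{5}\right) \left(-1\right) = \frac{1}{5} \approx 0.2$)
$h{\left(H,S \right)} = \frac{2 H}{11 + S}$
$h{\left(Y,-8 \right)} \left(95 + 0\right) = 2 \cdot \frac{1}{5} \frac{1}{11 - 8} \left(95 + 0\right) = 2 \cdot \frac{1}{5} \cdot \frac{1}{3} \cdot 95 = \frac{2}{15} \cdot 95 = \frac{38}{3}$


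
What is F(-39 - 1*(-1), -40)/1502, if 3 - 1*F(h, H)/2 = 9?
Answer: -6/751 ≈ -0.0079893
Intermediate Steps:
F(h, H) = -12 (F(h, H) = 6 - 2*9 = 6 - 18 = -12)
F(-39 - 1*(-1), -40)/1502 = -12/1502 = -12*1/1502 = -6/751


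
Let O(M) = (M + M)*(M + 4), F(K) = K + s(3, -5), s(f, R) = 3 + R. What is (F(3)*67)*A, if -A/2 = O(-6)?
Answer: -3216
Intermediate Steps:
F(K) = -2 + K (F(K) = K + (3 - 5) = K - 2 = -2 + K)
O(M) = 2*M*(4 + M) (O(M) = (2*M)*(4 + M) = 2*M*(4 + M))
A = -48 (A = -4*(-6)*(4 - 6) = -4*(-6)*(-2) = -2*24 = -48)
(F(3)*67)*A = ((-2 + 3)*67)*(-48) = (1*67)*(-48) = 67*(-48) = -3216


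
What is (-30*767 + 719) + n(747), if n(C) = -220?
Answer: -22511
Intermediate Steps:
(-30*767 + 719) + n(747) = (-30*767 + 719) - 220 = (-23010 + 719) - 220 = -22291 - 220 = -22511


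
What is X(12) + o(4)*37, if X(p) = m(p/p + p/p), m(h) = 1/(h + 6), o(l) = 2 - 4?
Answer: -591/8 ≈ -73.875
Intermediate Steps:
o(l) = -2
m(h) = 1/(6 + h)
X(p) = ⅛ (X(p) = 1/(6 + (p/p + p/p)) = 1/(6 + (1 + 1)) = 1/(6 + 2) = 1/8 = ⅛)
X(12) + o(4)*37 = ⅛ - 2*37 = ⅛ - 74 = -591/8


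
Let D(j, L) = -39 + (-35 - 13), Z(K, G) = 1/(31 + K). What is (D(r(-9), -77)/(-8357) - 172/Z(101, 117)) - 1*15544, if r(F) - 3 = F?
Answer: -319638449/8357 ≈ -38248.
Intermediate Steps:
r(F) = 3 + F
D(j, L) = -87 (D(j, L) = -39 - 48 = -87)
(D(r(-9), -77)/(-8357) - 172/Z(101, 117)) - 1*15544 = (-87/(-8357) - 172/(1/(31 + 101))) - 1*15544 = (-87*(-1/8357) - 172/(1/132)) - 15544 = (87/8357 - 172/1/132) - 15544 = (87/8357 - 172*132) - 15544 = (87/8357 - 22704) - 15544 = -189737241/8357 - 15544 = -319638449/8357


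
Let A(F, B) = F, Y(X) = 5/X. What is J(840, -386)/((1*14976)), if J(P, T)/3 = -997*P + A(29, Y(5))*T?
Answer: -424337/2496 ≈ -170.01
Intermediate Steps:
J(P, T) = -2991*P + 87*T (J(P, T) = 3*(-997*P + 29*T) = -2991*P + 87*T)
J(840, -386)/((1*14976)) = (-2991*840 + 87*(-386))/((1*14976)) = (-2512440 - 33582)/14976 = -2546022*1/14976 = -424337/2496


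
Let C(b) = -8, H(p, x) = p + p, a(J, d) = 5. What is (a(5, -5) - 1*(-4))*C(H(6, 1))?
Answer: -72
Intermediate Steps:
H(p, x) = 2*p
(a(5, -5) - 1*(-4))*C(H(6, 1)) = (5 - 1*(-4))*(-8) = (5 + 4)*(-8) = 9*(-8) = -72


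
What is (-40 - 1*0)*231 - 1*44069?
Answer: -53309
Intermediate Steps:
(-40 - 1*0)*231 - 1*44069 = (-40 + 0)*231 - 44069 = -40*231 - 44069 = -9240 - 44069 = -53309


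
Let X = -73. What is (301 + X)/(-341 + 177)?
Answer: -57/41 ≈ -1.3902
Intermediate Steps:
(301 + X)/(-341 + 177) = (301 - 73)/(-341 + 177) = 228/(-164) = 228*(-1/164) = -57/41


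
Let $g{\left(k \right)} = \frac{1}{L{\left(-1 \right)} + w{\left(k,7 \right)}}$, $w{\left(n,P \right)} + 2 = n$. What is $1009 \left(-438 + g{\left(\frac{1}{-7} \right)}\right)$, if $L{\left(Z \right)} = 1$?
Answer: $- \frac{3542599}{8} \approx -4.4283 \cdot 10^{5}$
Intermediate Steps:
$w{\left(n,P \right)} = -2 + n$
$g{\left(k \right)} = \frac{1}{-1 + k}$ ($g{\left(k \right)} = \frac{1}{1 + \left(-2 + k\right)} = \frac{1}{-1 + k}$)
$1009 \left(-438 + g{\left(\frac{1}{-7} \right)}\right) = 1009 \left(-438 + \frac{1}{-1 + \frac{1}{-7}}\right) = 1009 \left(-438 + \frac{1}{-1 - \frac{1}{7}}\right) = 1009 \left(-438 + \frac{1}{- \frac{8}{7}}\right) = 1009 \left(-438 - \frac{7}{8}\right) = 1009 \left(- \frac{3511}{8}\right) = - \frac{3542599}{8}$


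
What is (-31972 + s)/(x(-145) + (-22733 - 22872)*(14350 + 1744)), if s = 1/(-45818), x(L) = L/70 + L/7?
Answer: 3418083893/78467421885197 ≈ 4.3561e-5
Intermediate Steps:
x(L) = 11*L/70 (x(L) = L*(1/70) + L*(⅐) = L/70 + L/7 = 11*L/70)
s = -1/45818 ≈ -2.1825e-5
(-31972 + s)/(x(-145) + (-22733 - 22872)*(14350 + 1744)) = (-31972 - 1/45818)/((11/70)*(-145) + (-22733 - 22872)*(14350 + 1744)) = -1464893097/(45818*(-319/14 - 45605*16094)) = -1464893097/(45818*(-319/14 - 733966870)) = -1464893097/(45818*(-10275536499/14)) = -1464893097/45818*(-14/10275536499) = 3418083893/78467421885197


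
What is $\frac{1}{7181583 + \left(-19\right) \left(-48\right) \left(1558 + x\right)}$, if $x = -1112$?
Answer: $\frac{1}{7588335} \approx 1.3178 \cdot 10^{-7}$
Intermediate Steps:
$\frac{1}{7181583 + \left(-19\right) \left(-48\right) \left(1558 + x\right)} = \frac{1}{7181583 + \left(-19\right) \left(-48\right) \left(1558 - 1112\right)} = \frac{1}{7181583 + 912 \cdot 446} = \frac{1}{7181583 + 406752} = \frac{1}{7588335}$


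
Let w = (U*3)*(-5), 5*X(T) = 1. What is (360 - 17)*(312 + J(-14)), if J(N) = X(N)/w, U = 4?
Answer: 32104457/300 ≈ 1.0701e+5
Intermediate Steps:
X(T) = 1/5 (X(T) = (1/5)*1 = 1/5)
w = -60 (w = (4*3)*(-5) = 12*(-5) = -60)
J(N) = -1/300 (J(N) = (1/5)/(-60) = (1/5)*(-1/60) = -1/300)
(360 - 17)*(312 + J(-14)) = (360 - 17)*(312 - 1/300) = 343*(93599/300) = 32104457/300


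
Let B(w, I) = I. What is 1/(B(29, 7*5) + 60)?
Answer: 1/95 ≈ 0.010526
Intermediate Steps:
1/(B(29, 7*5) + 60) = 1/(7*5 + 60) = 1/(35 + 60) = 1/95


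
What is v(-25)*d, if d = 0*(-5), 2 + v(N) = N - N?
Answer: 0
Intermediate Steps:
v(N) = -2 (v(N) = -2 + (N - N) = -2 + 0 = -2)
d = 0
v(-25)*d = -2*0 = 0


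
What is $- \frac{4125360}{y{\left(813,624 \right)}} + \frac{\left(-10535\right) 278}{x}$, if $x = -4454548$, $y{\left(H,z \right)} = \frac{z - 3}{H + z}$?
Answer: $- \frac{9112212800735}{954546} \approx -9.5461 \cdot 10^{6}$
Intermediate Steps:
$y{\left(H,z \right)} = \frac{-3 + z}{H + z}$
$- \frac{4125360}{y{\left(813,624 \right)}} + \frac{\left(-10535\right) 278}{x} = - \frac{4125360}{\frac{1}{813 + 624} \left(-3 + 624\right)} + \frac{\left(-10535\right) 278}{-4454548} = - \frac{4125360}{\frac{1}{1437} \cdot 621} - - \frac{209195}{318182} = - \frac{4125360}{\frac{1}{1437} \cdot 621} + \frac{209195}{318182} = - \frac{4125360}{\frac{207}{479}} + \frac{209195}{318182} = \left(-4125360\right) \frac{479}{207} + \frac{209195}{318182} = - \frac{658682480}{69} + \frac{209195}{318182} = - \frac{9112212800735}{954546}$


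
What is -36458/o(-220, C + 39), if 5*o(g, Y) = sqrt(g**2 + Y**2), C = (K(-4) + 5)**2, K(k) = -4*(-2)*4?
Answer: -91145*sqrt(1049)/23078 ≈ -127.92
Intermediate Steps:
K(k) = 32 (K(k) = 8*4 = 32)
C = 1369 (C = (32 + 5)**2 = 37**2 = 1369)
o(g, Y) = sqrt(Y**2 + g**2)/5 (o(g, Y) = sqrt(g**2 + Y**2)/5 = sqrt(Y**2 + g**2)/5)
-36458/o(-220, C + 39) = -36458*5/sqrt((1369 + 39)**2 + (-220)**2) = -36458*5/sqrt(1408**2 + 48400) = -36458*5/sqrt(1982464 + 48400) = -36458*5*sqrt(1049)/46156 = -91145*sqrt(1049)/23078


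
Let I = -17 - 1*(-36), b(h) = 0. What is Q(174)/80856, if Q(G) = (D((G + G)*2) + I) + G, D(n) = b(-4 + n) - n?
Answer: -503/80856 ≈ -0.0062209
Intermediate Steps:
I = 19 (I = -17 + 36 = 19)
D(n) = -n (D(n) = 0 - n = -n)
Q(G) = 19 - 3*G (Q(G) = (-(G + G)*2 + 19) + G = (-2*G*2 + 19) + G = (-4*G + 19) + G = (19 - 4*G) + G = 19 - 3*G)
Q(174)/80856 = (19 - 3*174)/80856 = (19 - 522)*(1/80856) = -503*1/80856 = -503/80856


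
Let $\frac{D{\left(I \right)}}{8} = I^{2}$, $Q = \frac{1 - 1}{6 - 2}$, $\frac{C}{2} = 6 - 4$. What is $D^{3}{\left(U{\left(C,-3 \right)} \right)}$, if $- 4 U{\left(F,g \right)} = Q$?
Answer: $0$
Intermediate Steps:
$C = 4$ ($C = 2 \left(6 - 4\right) = 2 \cdot 2 = 4$)
$Q = 0$ ($Q = \frac{0}{4} = 0 \cdot \frac{1}{4} = 0$)
$U{\left(F,g \right)} = 0$ ($U{\left(F,g \right)} = \left(- \frac{1}{4}\right) 0 = 0$)
$D{\left(I \right)} = 8 I^{2}$
$D^{3}{\left(U{\left(C,-3 \right)} \right)} = \left(8 \cdot 0^{2}\right)^{3} = \left(8 \cdot 0\right)^{3} = 0^{3} = 0$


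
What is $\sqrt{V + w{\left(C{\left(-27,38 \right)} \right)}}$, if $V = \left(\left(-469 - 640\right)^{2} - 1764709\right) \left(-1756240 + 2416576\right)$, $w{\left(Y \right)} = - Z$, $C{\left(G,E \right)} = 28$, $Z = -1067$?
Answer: $i \sqrt{353166181141} \approx 5.9428 \cdot 10^{5} i$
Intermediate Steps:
$w{\left(Y \right)} = 1067$ ($w{\left(Y \right)} = \left(-1\right) \left(-1067\right) = 1067$)
$V = -353166182208$ ($V = \left(\left(-1109\right)^{2} - 1764709\right) 660336 = \left(1229881 - 1764709\right) 660336 = \left(-534828\right) 660336 = -353166182208$)
$\sqrt{V + w{\left(C{\left(-27,38 \right)} \right)}} = \sqrt{-353166182208 + 1067} = \sqrt{-353166181141} = i \sqrt{353166181141}$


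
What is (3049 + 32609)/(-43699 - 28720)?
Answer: -35658/72419 ≈ -0.49238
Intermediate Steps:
(3049 + 32609)/(-43699 - 28720) = 35658/(-72419) = 35658*(-1/72419) = -35658/72419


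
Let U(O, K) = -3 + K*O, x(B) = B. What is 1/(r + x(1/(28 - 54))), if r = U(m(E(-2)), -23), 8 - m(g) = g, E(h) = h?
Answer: -26/6059 ≈ -0.0042911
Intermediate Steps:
m(g) = 8 - g
r = -233 (r = -3 - 23*(8 - 1*(-2)) = -3 - 23*(8 + 2) = -3 - 23*10 = -3 - 230 = -233)
1/(r + x(1/(28 - 54))) = 1/(-233 + 1/(28 - 54)) = 1/(-233 + 1/(-26)) = 1/(-233 - 1/26) = 1/(-6059/26) = -26/6059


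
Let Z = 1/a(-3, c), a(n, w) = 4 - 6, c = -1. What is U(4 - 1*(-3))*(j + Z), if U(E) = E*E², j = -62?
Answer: -42875/2 ≈ -21438.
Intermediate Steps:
a(n, w) = -2
Z = -½ (Z = 1/(-2) = -½ ≈ -0.50000)
U(E) = E³
U(4 - 1*(-3))*(j + Z) = (4 - 1*(-3))³*(-62 - ½) = (4 + 3)³*(-125/2) = 7³*(-125/2) = 343*(-125/2) = -42875/2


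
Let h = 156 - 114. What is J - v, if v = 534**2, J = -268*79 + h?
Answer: -306286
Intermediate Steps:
h = 42
J = -21130 (J = -268*79 + 42 = -21172 + 42 = -21130)
v = 285156
J - v = -21130 - 1*285156 = -21130 - 285156 = -306286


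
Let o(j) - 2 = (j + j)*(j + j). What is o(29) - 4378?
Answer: -1012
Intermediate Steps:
o(j) = 2 + 4*j² (o(j) = 2 + (j + j)*(j + j) = 2 + (2*j)*(2*j) = 2 + 4*j²)
o(29) - 4378 = (2 + 4*29²) - 4378 = (2 + 4*841) - 4378 = (2 + 3364) - 4378 = 3366 - 4378 = -1012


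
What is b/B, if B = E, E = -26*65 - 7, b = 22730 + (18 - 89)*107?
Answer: -15133/1697 ≈ -8.9175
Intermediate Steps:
b = 15133 (b = 22730 - 71*107 = 22730 - 7597 = 15133)
E = -1697 (E = -1690 - 7 = -1697)
B = -1697
b/B = 15133/(-1697) = 15133*(-1/1697) = -15133/1697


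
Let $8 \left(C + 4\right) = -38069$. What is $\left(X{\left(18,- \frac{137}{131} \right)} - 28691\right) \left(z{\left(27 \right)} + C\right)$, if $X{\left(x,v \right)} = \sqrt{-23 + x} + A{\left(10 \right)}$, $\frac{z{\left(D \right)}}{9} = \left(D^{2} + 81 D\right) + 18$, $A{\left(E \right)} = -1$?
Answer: $- \frac{1241983431}{2} + \frac{173147 i \sqrt{5}}{8} \approx -6.2099 \cdot 10^{8} + 48396.0 i$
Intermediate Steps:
$C = - \frac{38101}{8}$ ($C = -4 + \frac{1}{8} \left(-38069\right) = -4 - \frac{38069}{8} = - \frac{38101}{8} \approx -4762.6$)
$z{\left(D \right)} = 162 + 9 D^{2} + 729 D$ ($z{\left(D \right)} = 9 \left(\left(D^{2} + 81 D\right) + 18\right) = 9 \left(18 + D^{2} + 81 D\right) = 162 + 9 D^{2} + 729 D$)
$X{\left(x,v \right)} = -1 + \sqrt{-23 + x}$ ($X{\left(x,v \right)} = \sqrt{-23 + x} - 1 = -1 + \sqrt{-23 + x}$)
$\left(X{\left(18,- \frac{137}{131} \right)} - 28691\right) \left(z{\left(27 \right)} + C\right) = \left(\left(-1 + \sqrt{-23 + 18}\right) - 28691\right) \left(\left(162 + 9 \cdot 27^{2} + 729 \cdot 27\right) - \frac{38101}{8}\right) = \left(\left(-1 + \sqrt{-5}\right) - 28691\right) \left(\left(162 + 9 \cdot 729 + 19683\right) - \frac{38101}{8}\right) = \left(\left(-1 + i \sqrt{5}\right) - 28691\right) \left(\left(162 + 6561 + 19683\right) - \frac{38101}{8}\right) = \left(-28692 + i \sqrt{5}\right) \left(26406 - \frac{38101}{8}\right) = \left(-28692 + i \sqrt{5}\right) \frac{173147}{8} = - \frac{1241983431}{2} + \frac{173147 i \sqrt{5}}{8}$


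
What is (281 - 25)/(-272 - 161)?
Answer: -256/433 ≈ -0.59122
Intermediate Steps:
(281 - 25)/(-272 - 161) = 256/(-433) = 256*(-1/433) = -256/433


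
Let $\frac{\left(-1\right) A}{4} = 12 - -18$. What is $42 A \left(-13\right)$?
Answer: $65520$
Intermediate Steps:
$A = -120$ ($A = - 4 \left(12 - -18\right) = - 4 \left(12 + 18\right) = \left(-4\right) 30 = -120$)
$42 A \left(-13\right) = 42 \left(-120\right) \left(-13\right) = \left(-5040\right) \left(-13\right) = 65520$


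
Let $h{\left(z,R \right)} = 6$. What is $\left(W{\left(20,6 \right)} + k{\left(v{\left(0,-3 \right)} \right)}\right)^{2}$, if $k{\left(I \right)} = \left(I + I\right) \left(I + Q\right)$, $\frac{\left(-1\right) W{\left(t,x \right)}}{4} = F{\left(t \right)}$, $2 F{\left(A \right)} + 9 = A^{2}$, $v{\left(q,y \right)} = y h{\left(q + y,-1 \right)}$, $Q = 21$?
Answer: $792100$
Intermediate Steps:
$v{\left(q,y \right)} = 6 y$ ($v{\left(q,y \right)} = y 6 = 6 y$)
$F{\left(A \right)} = - \frac{9}{2} + \frac{A^{2}}{2}$
$W{\left(t,x \right)} = 18 - 2 t^{2}$ ($W{\left(t,x \right)} = - 4 \left(- \frac{9}{2} + \frac{t^{2}}{2}\right) = 18 - 2 t^{2}$)
$k{\left(I \right)} = 2 I \left(21 + I\right)$ ($k{\left(I \right)} = \left(I + I\right) \left(I + 21\right) = 2 I \left(21 + I\right)$)
$\left(W{\left(20,6 \right)} + k{\left(v{\left(0,-3 \right)} \right)}\right)^{2} = \left(\left(18 - 2 \cdot 20^{2}\right) + 2 \cdot 6 \left(-3\right) \left(21 + 6 \left(-3\right)\right)\right)^{2} = \left(\left(18 - 800\right) + 2 \left(-18\right) \left(21 - 18\right)\right)^{2} = \left(\left(18 - 800\right) + 2 \left(-18\right) 3\right)^{2} = \left(-782 - 108\right)^{2} = \left(-890\right)^{2} = 792100$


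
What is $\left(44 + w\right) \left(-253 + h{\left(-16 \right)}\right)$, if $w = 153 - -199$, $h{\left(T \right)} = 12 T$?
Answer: $-176220$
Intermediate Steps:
$w = 352$ ($w = 153 + 199 = 352$)
$\left(44 + w\right) \left(-253 + h{\left(-16 \right)}\right) = \left(44 + 352\right) \left(-253 + 12 \left(-16\right)\right) = 396 \left(-253 - 192\right) = 396 \left(-445\right) = -176220$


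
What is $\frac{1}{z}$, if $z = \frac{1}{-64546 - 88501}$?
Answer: $-153047$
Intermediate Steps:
$z = - \frac{1}{153047}$ ($z = \frac{1}{-153047} = - \frac{1}{153047} \approx -6.5339 \cdot 10^{-6}$)
$\frac{1}{z} = \frac{1}{- \frac{1}{153047}} = -153047$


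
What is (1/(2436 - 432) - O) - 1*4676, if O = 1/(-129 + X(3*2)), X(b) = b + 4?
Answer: -1115111653/238476 ≈ -4676.0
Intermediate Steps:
X(b) = 4 + b
O = -1/119 (O = 1/(-129 + (4 + 3*2)) = 1/(-129 + (4 + 6)) = 1/(-129 + 10) = 1/(-119) = -1/119 ≈ -0.0084034)
(1/(2436 - 432) - O) - 1*4676 = (1/(2436 - 432) - 1*(-1/119)) - 1*4676 = (1/2004 + 1/119) - 4676 = 2123/238476 - 4676 = -1115111653/238476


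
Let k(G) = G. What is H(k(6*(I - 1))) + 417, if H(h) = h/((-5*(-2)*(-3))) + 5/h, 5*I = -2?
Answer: 437519/1050 ≈ 416.68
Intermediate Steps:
I = -⅖ (I = (⅕)*(-2) = -⅖ ≈ -0.40000)
H(h) = 5/h - h/30 (H(h) = h/((10*(-3))) + 5/h = h/(-30) + 5/h = h*(-1/30) + 5/h = -h/30 + 5/h = 5/h - h/30)
H(k(6*(I - 1))) + 417 = (5/((6*(-⅖ - 1))) - (-⅖ - 1)/5) + 417 = (5/((6*(-7/5))) - (-7)/(5*5)) + 417 = (5/(-42/5) - 1/30*(-42/5)) + 417 = (5*(-5/42) + 7/25) + 417 = (-25/42 + 7/25) + 417 = -331/1050 + 417 = 437519/1050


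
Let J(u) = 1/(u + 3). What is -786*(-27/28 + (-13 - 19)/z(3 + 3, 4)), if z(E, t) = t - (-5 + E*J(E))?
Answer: 1321659/350 ≈ 3776.2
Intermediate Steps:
J(u) = 1/(3 + u)
z(E, t) = 5 + t - E/(3 + E) (z(E, t) = t - (-5 + E/(3 + E)) = t + (5 - E/(3 + E)) = 5 + t - E/(3 + E))
-786*(-27/28 + (-13 - 19)/z(3 + 3, 4)) = -786*(-27/28 + (-13 - 19)/(((-(3 + 3) + (3 + (3 + 3))*(5 + 4))/(3 + (3 + 3))))) = -786*(-27*1/28 - 32*(3 + 6)/(-1*6 + (3 + 6)*9)) = -786*(-27/28 - 32*9/(-6 + 9*9)) = -786*(-27/28 - 32*9/(-6 + 81)) = -786*(-27/28 - 32/((⅑)*75)) = -786*(-27/28 - 32/25/3) = -786*(-27/28 - 32*3/25) = -786*(-27/28 - 96/25) = -786*(-3363/700) = 1321659/350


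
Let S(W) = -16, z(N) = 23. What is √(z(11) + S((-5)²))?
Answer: √7 ≈ 2.6458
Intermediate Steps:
√(z(11) + S((-5)²)) = √(23 - 16) = √7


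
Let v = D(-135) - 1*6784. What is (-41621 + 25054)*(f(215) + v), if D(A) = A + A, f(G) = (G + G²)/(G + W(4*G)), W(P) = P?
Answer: 580739618/5 ≈ 1.1615e+8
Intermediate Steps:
f(G) = (G + G²)/(5*G) (f(G) = (G + G²)/(G + 4*G) = (G + G²)/((5*G)) = (G + G²)*(1/(5*G)) = (G + G²)/(5*G))
D(A) = 2*A
v = -7054 (v = 2*(-135) - 1*6784 = -270 - 6784 = -7054)
(-41621 + 25054)*(f(215) + v) = (-41621 + 25054)*((⅕ + (⅕)*215) - 7054) = -16567*((⅕ + 43) - 7054) = -16567*(216/5 - 7054) = -16567*(-35054/5) = 580739618/5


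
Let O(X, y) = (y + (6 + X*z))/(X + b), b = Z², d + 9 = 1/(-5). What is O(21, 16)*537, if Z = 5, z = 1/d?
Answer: 487059/2116 ≈ 230.18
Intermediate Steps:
d = -46/5 (d = -9 + 1/(-5) = -9 - ⅕ = -46/5 ≈ -9.2000)
z = -5/46 (z = 1/(-46/5) = -5/46 ≈ -0.10870)
b = 25 (b = 5² = 25)
O(X, y) = (6 + y - 5*X/46)/(25 + X) (O(X, y) = (y + (6 + X*(-5/46)))/(X + 25) = (y + (6 - 5*X/46))/(25 + X) = (6 + y - 5*X/46)/(25 + X))
O(21, 16)*537 = ((6 + 16 - 5/46*21)/(25 + 21))*537 = ((6 + 16 - 105/46)/46)*537 = ((1/46)*(907/46))*537 = (907/2116)*537 = 487059/2116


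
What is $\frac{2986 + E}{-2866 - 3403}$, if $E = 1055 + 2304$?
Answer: $- \frac{6345}{6269} \approx -1.0121$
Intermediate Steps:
$E = 3359$
$\frac{2986 + E}{-2866 - 3403} = \frac{2986 + 3359}{-2866 - 3403} = \frac{6345}{-6269} = 6345 \left(- \frac{1}{6269}\right) = - \frac{6345}{6269}$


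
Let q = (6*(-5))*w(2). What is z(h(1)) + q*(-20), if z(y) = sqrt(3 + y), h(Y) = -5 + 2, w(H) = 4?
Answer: 2400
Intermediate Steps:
h(Y) = -3
q = -120 (q = (6*(-5))*4 = -30*4 = -120)
z(h(1)) + q*(-20) = sqrt(3 - 3) - 120*(-20) = sqrt(0) + 2400 = 0 + 2400 = 2400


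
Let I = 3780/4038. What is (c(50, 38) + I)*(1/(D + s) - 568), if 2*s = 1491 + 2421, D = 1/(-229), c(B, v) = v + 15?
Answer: -9235192850465/301452179 ≈ -30636.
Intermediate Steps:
c(B, v) = 15 + v
I = 630/673 (I = 3780*(1/4038) = 630/673 ≈ 0.93611)
D = -1/229 ≈ -0.0043668
s = 1956 (s = (1491 + 2421)/2 = (½)*3912 = 1956)
(c(50, 38) + I)*(1/(D + s) - 568) = ((15 + 38) + 630/673)*(1/(-1/229 + 1956) - 568) = (53 + 630/673)*(1/(447923/229) - 568) = 36299*(229/447923 - 568)/673 = (36299/673)*(-254420035/447923) = -9235192850465/301452179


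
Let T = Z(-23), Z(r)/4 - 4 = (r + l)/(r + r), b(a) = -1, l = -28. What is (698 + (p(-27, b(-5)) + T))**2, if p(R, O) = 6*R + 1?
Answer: 164378041/529 ≈ 3.1073e+5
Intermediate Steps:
p(R, O) = 1 + 6*R
Z(r) = 16 + 2*(-28 + r)/r (Z(r) = 16 + 4*((r - 28)/(r + r)) = 16 + 4*((-28 + r)/((2*r))) = 16 + 4*((-28 + r)*(1/(2*r))) = 16 + 4*((-28 + r)/(2*r)) = 16 + 2*(-28 + r)/r)
T = 470/23 (T = 18 - 56/(-23) = 18 - 56*(-1/23) = 18 + 56/23 = 470/23 ≈ 20.435)
(698 + (p(-27, b(-5)) + T))**2 = (698 + ((1 + 6*(-27)) + 470/23))**2 = (698 + ((1 - 162) + 470/23))**2 = (698 + (-161 + 470/23))**2 = (698 - 3233/23)**2 = (12821/23)**2 = 164378041/529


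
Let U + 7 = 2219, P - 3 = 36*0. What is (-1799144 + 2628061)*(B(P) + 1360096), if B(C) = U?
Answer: 1129240260436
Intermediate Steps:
P = 3 (P = 3 + 36*0 = 3 + 0 = 3)
U = 2212 (U = -7 + 2219 = 2212)
B(C) = 2212
(-1799144 + 2628061)*(B(P) + 1360096) = (-1799144 + 2628061)*(2212 + 1360096) = 828917*1362308 = 1129240260436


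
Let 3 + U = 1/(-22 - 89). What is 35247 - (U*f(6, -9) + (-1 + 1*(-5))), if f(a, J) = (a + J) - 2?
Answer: 3911413/111 ≈ 35238.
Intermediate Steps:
U = -334/111 (U = -3 + 1/(-22 - 89) = -3 + 1/(-111) = -3 - 1/111 = -334/111 ≈ -3.0090)
f(a, J) = -2 + J + a (f(a, J) = (J + a) - 2 = -2 + J + a)
35247 - (U*f(6, -9) + (-1 + 1*(-5))) = 35247 - (-334*(-2 - 9 + 6)/111 + (-1 + 1*(-5))) = 35247 - (-334/111*(-5) + (-1 - 5)) = 35247 - (1670/111 - 6) = 35247 - 1*1004/111 = 35247 - 1004/111 = 3911413/111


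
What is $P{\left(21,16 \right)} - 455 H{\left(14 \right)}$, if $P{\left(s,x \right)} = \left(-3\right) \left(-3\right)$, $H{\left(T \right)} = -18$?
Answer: $8199$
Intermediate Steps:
$P{\left(s,x \right)} = 9$
$P{\left(21,16 \right)} - 455 H{\left(14 \right)} = 9 - -8190 = 9 + 8190 = 8199$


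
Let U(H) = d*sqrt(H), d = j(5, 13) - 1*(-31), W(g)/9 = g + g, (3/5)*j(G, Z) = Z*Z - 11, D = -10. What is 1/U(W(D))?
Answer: -I*sqrt(5)/8830 ≈ -0.00025324*I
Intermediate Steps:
j(G, Z) = -55/3 + 5*Z**2/3 (j(G, Z) = 5*(Z*Z - 11)/3 = 5*(Z**2 - 11)/3 = 5*(-11 + Z**2)/3 = -55/3 + 5*Z**2/3)
W(g) = 18*g (W(g) = 9*(g + g) = 9*(2*g) = 18*g)
d = 883/3 (d = (-55/3 + (5/3)*13**2) - 1*(-31) = (-55/3 + (5/3)*169) + 31 = (-55/3 + 845/3) + 31 = 790/3 + 31 = 883/3 ≈ 294.33)
U(H) = 883*sqrt(H)/3
1/U(W(D)) = 1/(883*sqrt(18*(-10))/3) = 1/(883*sqrt(-180)/3) = 1/(883*(6*I*sqrt(5))/3) = 1/(1766*I*sqrt(5)) = -I*sqrt(5)/8830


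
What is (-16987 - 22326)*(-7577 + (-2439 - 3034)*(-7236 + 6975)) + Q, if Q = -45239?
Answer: -55858943427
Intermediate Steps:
(-16987 - 22326)*(-7577 + (-2439 - 3034)*(-7236 + 6975)) + Q = (-16987 - 22326)*(-7577 + (-2439 - 3034)*(-7236 + 6975)) - 45239 = -39313*(-7577 - 5473*(-261)) - 45239 = -39313*(-7577 + 1428453) - 45239 = -39313*1420876 - 45239 = -55858898188 - 45239 = -55858943427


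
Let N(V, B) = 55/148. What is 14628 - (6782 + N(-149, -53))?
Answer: 1161153/148 ≈ 7845.6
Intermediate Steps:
N(V, B) = 55/148 (N(V, B) = 55*(1/148) = 55/148)
14628 - (6782 + N(-149, -53)) = 14628 - (6782 + 55/148) = 14628 - 1*1003791/148 = 14628 - 1003791/148 = 1161153/148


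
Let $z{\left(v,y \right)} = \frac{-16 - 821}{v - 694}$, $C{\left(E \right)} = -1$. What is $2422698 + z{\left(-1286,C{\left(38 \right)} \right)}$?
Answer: $\frac{532993653}{220} \approx 2.4227 \cdot 10^{6}$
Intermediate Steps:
$z{\left(v,y \right)} = - \frac{837}{-694 + v}$
$2422698 + z{\left(-1286,C{\left(38 \right)} \right)} = 2422698 - \frac{837}{-694 - 1286} = 2422698 - \frac{837}{-1980} = 2422698 - - \frac{93}{220} = 2422698 + \frac{93}{220} = \frac{532993653}{220}$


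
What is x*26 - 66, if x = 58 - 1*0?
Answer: 1442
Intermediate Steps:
x = 58 (x = 58 + 0 = 58)
x*26 - 66 = 58*26 - 66 = 1508 - 66 = 1442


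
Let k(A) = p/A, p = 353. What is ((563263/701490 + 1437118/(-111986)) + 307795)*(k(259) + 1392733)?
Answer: 145360566773875567752060/339104638621 ≈ 4.2866e+11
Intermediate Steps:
k(A) = 353/A
((563263/701490 + 1437118/(-111986)) + 307795)*(k(259) + 1392733) = ((563263/701490 + 1437118/(-111986)) + 307795)*(353/259 + 1392733) = ((563263*(1/701490) + 1437118*(-1/111986)) + 307795)*(353*(1/259) + 1392733) = ((563263/701490 - 718559/55993) + 307795)*(353/259 + 1392733) = (-472523167751/39278529570 + 307795)*(360718200/259) = (12089262485830399/39278529570)*(360718200/259) = 145360566773875567752060/339104638621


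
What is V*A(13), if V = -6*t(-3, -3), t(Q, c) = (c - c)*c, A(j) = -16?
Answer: 0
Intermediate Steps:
t(Q, c) = 0 (t(Q, c) = 0*c = 0)
V = 0 (V = -6*0 = 0)
V*A(13) = 0*(-16) = 0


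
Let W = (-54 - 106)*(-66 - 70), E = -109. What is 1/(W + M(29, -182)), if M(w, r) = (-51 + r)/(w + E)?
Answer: 80/1741033 ≈ 4.5950e-5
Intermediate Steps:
M(w, r) = (-51 + r)/(-109 + w) (M(w, r) = (-51 + r)/(w - 109) = (-51 + r)/(-109 + w))
W = 21760 (W = -160*(-136) = 21760)
1/(W + M(29, -182)) = 1/(21760 + (-51 - 182)/(-109 + 29)) = 1/(21760 - 233/(-80)) = 1/(21760 - 1/80*(-233)) = 1/(21760 + 233/80) = 1/(1741033/80) = 80/1741033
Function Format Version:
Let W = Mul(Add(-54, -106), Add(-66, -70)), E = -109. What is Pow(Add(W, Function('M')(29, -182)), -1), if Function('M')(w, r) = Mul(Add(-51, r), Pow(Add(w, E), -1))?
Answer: Rational(80, 1741033) ≈ 4.5950e-5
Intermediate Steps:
Function('M')(w, r) = Mul(Pow(Add(-109, w), -1), Add(-51, r)) (Function('M')(w, r) = Mul(Add(-51, r), Pow(Add(w, -109), -1)) = Mul(Add(-51, r), Pow(Add(-109, w), -1)) = Mul(Pow(Add(-109, w), -1), Add(-51, r)))
W = 21760 (W = Mul(-160, -136) = 21760)
Pow(Add(W, Function('M')(29, -182)), -1) = Pow(Add(21760, Mul(Pow(Add(-109, 29), -1), Add(-51, -182))), -1) = Pow(Add(21760, Mul(Pow(-80, -1), -233)), -1) = Pow(Add(21760, Mul(Rational(-1, 80), -233)), -1) = Pow(Add(21760, Rational(233, 80)), -1) = Pow(Rational(1741033, 80), -1) = Rational(80, 1741033)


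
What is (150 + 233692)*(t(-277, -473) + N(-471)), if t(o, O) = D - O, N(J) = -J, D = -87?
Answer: 200402594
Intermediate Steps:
t(o, O) = -87 - O
(150 + 233692)*(t(-277, -473) + N(-471)) = (150 + 233692)*((-87 - 1*(-473)) - 1*(-471)) = 233842*((-87 + 473) + 471) = 233842*(386 + 471) = 233842*857 = 200402594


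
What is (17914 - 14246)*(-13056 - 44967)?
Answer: -212828364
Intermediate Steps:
(17914 - 14246)*(-13056 - 44967) = 3668*(-58023) = -212828364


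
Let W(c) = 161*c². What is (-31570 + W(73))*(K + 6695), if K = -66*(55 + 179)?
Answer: -7230164851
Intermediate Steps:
K = -15444 (K = -66*234 = -15444)
(-31570 + W(73))*(K + 6695) = (-31570 + 161*73²)*(-15444 + 6695) = (-31570 + 161*5329)*(-8749) = (-31570 + 857969)*(-8749) = 826399*(-8749) = -7230164851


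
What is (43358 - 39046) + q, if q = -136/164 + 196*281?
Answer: 2434874/41 ≈ 59387.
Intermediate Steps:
q = 2258082/41 (q = -136*1/164 + 55076 = -34/41 + 55076 = 2258082/41 ≈ 55075.)
(43358 - 39046) + q = (43358 - 39046) + 2258082/41 = 4312 + 2258082/41 = 2434874/41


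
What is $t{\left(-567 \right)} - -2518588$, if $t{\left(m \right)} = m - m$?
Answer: $2518588$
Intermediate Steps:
$t{\left(m \right)} = 0$
$t{\left(-567 \right)} - -2518588 = 0 - -2518588 = 0 + 2518588 = 2518588$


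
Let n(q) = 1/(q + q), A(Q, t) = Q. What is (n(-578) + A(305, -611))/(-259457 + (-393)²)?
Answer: -352579/121389248 ≈ -0.0029045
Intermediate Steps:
n(q) = 1/(2*q)
(n(-578) + A(305, -611))/(-259457 + (-393)²) = ((½)/(-578) + 305)/(-259457 + (-393)²) = ((½)*(-1/578) + 305)/(-259457 + 154449) = (-1/1156 + 305)/(-105008) = (352579/1156)*(-1/105008) = -352579/121389248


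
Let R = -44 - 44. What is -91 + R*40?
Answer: -3611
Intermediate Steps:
R = -88
-91 + R*40 = -91 - 88*40 = -91 - 3520 = -3611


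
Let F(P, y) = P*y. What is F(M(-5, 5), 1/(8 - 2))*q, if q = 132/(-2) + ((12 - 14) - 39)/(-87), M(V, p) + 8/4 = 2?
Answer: 0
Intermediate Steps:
M(V, p) = 0 (M(V, p) = -2 + 2 = 0)
q = -5701/87 (q = 132*(-½) + (-2 - 39)*(-1/87) = -66 - 41*(-1/87) = -66 + 41/87 = -5701/87 ≈ -65.529)
F(M(-5, 5), 1/(8 - 2))*q = (0/(8 - 2))*(-5701/87) = (0/6)*(-5701/87) = (0*(⅙))*(-5701/87) = 0*(-5701/87) = 0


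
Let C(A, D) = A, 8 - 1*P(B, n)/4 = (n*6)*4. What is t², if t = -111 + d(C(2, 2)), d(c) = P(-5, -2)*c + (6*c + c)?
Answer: 123201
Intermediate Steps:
P(B, n) = 32 - 96*n (P(B, n) = 32 - 4*n*6*4 = 32 - 4*6*n*4 = 32 - 96*n)
d(c) = 231*c (d(c) = (32 - 96*(-2))*c + (6*c + c) = (32 + 192)*c + 7*c = 224*c + 7*c = 231*c)
t = 351 (t = -111 + 231*2 = -111 + 462 = 351)
t² = 351² = 123201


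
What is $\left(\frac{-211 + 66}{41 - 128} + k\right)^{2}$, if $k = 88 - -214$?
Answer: $\frac{829921}{9} \approx 92214.0$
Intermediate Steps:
$k = 302$ ($k = 88 + 214 = 302$)
$\left(\frac{-211 + 66}{41 - 128} + k\right)^{2} = \left(\frac{-211 + 66}{41 - 128} + 302\right)^{2} = \left(- \frac{145}{-87} + 302\right)^{2} = \left(\left(-145\right) \left(- \frac{1}{87}\right) + 302\right)^{2} = \left(\frac{5}{3} + 302\right)^{2} = \left(\frac{911}{3}\right)^{2} = \frac{829921}{9}$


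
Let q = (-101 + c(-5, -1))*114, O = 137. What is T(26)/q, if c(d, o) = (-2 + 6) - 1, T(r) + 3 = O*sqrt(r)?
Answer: 1/3724 - 137*sqrt(26)/11172 ≈ -0.062260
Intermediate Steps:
T(r) = -3 + 137*sqrt(r)
c(d, o) = 3 (c(d, o) = 4 - 1 = 3)
q = -11172 (q = (-101 + 3)*114 = -98*114 = -11172)
T(26)/q = (-3 + 137*sqrt(26))/(-11172) = (-3 + 137*sqrt(26))*(-1/11172) = 1/3724 - 137*sqrt(26)/11172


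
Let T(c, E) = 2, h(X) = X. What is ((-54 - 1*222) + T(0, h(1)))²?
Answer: 75076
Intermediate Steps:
((-54 - 1*222) + T(0, h(1)))² = ((-54 - 1*222) + 2)² = ((-54 - 222) + 2)² = (-276 + 2)² = (-274)² = 75076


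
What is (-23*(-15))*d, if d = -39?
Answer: -13455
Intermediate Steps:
(-23*(-15))*d = -23*(-15)*(-39) = 345*(-39) = -13455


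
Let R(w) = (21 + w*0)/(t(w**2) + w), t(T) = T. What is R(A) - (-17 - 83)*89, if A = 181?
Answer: 41883403/4706 ≈ 8900.0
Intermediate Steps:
R(w) = 21/(w + w**2) (R(w) = (21 + w*0)/(w**2 + w) = (21 + 0)/(w + w**2) = 21/(w + w**2))
R(A) - (-17 - 83)*89 = 21/(181*(1 + 181)) - (-17 - 83)*89 = 21*(1/181)/182 - (-100)*89 = 21*(1/181)*(1/182) - 1*(-8900) = 3/4706 + 8900 = 41883403/4706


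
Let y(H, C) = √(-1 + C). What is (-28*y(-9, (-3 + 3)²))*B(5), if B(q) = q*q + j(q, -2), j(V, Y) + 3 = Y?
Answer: -560*I ≈ -560.0*I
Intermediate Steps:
j(V, Y) = -3 + Y
B(q) = -5 + q² (B(q) = q*q + (-3 - 2) = q² - 5 = -5 + q²)
(-28*y(-9, (-3 + 3)²))*B(5) = (-28*√(-1 + (-3 + 3)²))*(-5 + 5²) = (-28*√(-1 + 0²))*(-5 + 25) = -28*√(-1 + 0)*20 = -28*I*20 = -560*I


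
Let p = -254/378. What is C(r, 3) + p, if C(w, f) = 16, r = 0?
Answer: 2897/189 ≈ 15.328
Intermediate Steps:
p = -127/189 (p = -254*1/378 = -127/189 ≈ -0.67196)
C(r, 3) + p = 16 - 127/189 = 2897/189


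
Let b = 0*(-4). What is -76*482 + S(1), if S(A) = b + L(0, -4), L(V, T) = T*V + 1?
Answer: -36631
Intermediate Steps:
b = 0
L(V, T) = 1 + T*V
S(A) = 1 (S(A) = 0 + (1 - 4*0) = 0 + (1 + 0) = 0 + 1 = 1)
-76*482 + S(1) = -76*482 + 1 = -36632 + 1 = -36631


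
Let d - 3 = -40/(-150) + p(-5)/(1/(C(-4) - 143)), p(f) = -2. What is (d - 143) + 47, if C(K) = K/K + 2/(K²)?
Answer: 11461/60 ≈ 191.02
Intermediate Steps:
C(K) = 1 + 2/K²
d = 17221/60 (d = 3 + (-40/(-150) - (-284 + ¼)) = 3 + (-40*(-1/150) - (-284 + ¼)) = 3 + (4/15 - 2/(1/((1 + ⅛) - 143))) = 3 + (4/15 - 2/(1/(9/8 - 143))) = 3 + (4/15 - 2/(1/(-1135/8))) = 3 + (4/15 - 2/(-8/1135)) = 3 + (4/15 - 2*(-1135/8)) = 3 + (4/15 + 1135/4) = 3 + 17041/60 = 17221/60 ≈ 287.02)
(d - 143) + 47 = (17221/60 - 143) + 47 = 8641/60 + 47 = 11461/60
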